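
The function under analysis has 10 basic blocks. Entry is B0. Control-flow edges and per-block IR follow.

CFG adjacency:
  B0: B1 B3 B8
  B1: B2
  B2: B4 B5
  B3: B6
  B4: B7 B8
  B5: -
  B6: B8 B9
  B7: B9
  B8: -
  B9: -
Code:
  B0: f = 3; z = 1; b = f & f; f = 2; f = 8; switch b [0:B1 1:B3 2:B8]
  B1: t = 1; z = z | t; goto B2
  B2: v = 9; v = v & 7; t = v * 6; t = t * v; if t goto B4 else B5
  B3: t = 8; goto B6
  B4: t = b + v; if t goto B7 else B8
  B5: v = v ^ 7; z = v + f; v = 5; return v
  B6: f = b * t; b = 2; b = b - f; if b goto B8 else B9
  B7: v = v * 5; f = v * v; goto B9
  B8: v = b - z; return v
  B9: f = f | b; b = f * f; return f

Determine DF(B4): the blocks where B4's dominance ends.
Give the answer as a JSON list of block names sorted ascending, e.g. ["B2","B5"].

Answer: ["B8", "B9"]

Analysis:
idom tree: B1←B0 B2←B1 B3←B0 B4←B2 B5←B2 B6←B3 B7←B4 B8←B0 B9←B0
Dom at joins:
  B8: preds {B0,B4,B6}: {B0} ∩ {B0,B1,B2,B4} ∩ {B0,B3,B6} = {B0}; idom=B0
  B9: preds {B6,B7}: {B0,B3,B6} ∩ {B0,B1,B2,B4,B7} = {B0}; idom=B0

Frontier:
  B8←B0: walk · to B0
  B8←B4: walk B4→B2→B1 to B0
  B8←B6: walk B6→B3 to B0
  B9←B6: walk B6→B3 to B0
  B9←B7: walk B7→B4→B2→B1 to B0
  B0 → ∅
  B1 → {B8,B9}
  B2 → {B8,B9}
  B3 → {B8,B9}
  B4 → {B8,B9}
  B5 → ∅
  B6 → {B8,B9}
  B7 → {B9}
  B8 → ∅
  B9 → ∅

DF(B4) = ["B8", "B9"]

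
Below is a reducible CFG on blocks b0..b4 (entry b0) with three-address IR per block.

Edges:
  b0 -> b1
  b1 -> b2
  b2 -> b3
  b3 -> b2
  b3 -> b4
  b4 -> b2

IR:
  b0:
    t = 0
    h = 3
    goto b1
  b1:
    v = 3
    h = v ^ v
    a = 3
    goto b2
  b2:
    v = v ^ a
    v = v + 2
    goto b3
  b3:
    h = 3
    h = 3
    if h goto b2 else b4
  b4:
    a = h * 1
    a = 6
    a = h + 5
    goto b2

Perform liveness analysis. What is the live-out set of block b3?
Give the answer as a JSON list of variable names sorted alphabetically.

Block summaries:
  b0: {h,t} / ∅
  b1: {a,h,v} / ∅
  b2: {v} / {a,v}
  b3: {h} / ∅
  b4: {a} / {h}

Liveness:
  live b0: ∅→∅
  live b1: ∅→{a,v}
  live b2: {a,v}→{a,v}
  live b3: {a,v}→{a,h,v}
  live b4: {h,v}→{a,v}

live-out(b3) = ["a", "h", "v"]

Answer: ["a", "h", "v"]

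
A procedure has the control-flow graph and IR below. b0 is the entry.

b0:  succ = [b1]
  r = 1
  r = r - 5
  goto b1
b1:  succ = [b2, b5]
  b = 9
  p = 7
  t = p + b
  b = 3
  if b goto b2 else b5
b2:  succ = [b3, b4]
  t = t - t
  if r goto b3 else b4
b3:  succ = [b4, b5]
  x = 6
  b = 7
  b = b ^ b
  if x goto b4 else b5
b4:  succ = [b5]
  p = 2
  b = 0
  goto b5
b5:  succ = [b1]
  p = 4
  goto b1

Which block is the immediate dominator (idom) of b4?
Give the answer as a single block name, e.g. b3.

idom tree: b1←b0 b2←b1 b3←b2 b4←b2 b5←b1
Dom∩ at merges:
  b1: preds {b0,b5}: {b0} ∩ {b0,b1,b5} = {b0}; idom=b0
  b4: preds {b2,b3}: {b0,b1,b2} ∩ {b0,b1,b2,b3} = {b0,b1,b2}; idom=b2
  b5: preds {b1,b3,b4}: {b0,b1} ∩ {b0,b1,b2,b3} ∩ {b0,b1,b2,b4} = {b0,b1}; idom=b1

idom(b4) = b2

Answer: b2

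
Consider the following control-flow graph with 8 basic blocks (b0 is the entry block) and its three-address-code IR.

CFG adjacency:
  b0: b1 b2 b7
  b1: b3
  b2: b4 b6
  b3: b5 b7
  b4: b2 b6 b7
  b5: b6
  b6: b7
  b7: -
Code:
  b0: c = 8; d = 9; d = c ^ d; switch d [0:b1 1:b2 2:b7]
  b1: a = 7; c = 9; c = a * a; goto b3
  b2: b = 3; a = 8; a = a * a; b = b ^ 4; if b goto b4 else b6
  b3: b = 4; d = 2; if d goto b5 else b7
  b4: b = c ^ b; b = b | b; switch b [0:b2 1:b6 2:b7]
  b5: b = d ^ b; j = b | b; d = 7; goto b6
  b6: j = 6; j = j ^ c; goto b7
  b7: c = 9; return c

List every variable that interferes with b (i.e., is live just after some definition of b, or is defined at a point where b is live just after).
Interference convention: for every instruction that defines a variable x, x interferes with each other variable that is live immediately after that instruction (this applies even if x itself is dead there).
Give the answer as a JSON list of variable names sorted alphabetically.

Per-block:
  b0: def={c,d} ue=∅
  b1: def={a,c} ue=∅
  b2: def={a,b} ue=∅
  b3: def={b,d} ue=∅
  b4: def={b} ue={b,c}
  b5: def={b,d,j} ue={b,d}
  b6: def={j} ue={c}
  b7: def={c} ue=∅

Live sets:
  b0: in=∅ out={c}
  b1: in=∅ out={c}
  b2: in={c} out={b,c}
  b3: in={c} out={b,c,d}
  b4: in={b,c} out={c}
  b5: in={b,c,d} out={c}
  b6: in={c} out=∅
  b7: in=∅ out=∅

Interfere edges:
  a: {b,c}
  b: {a,c,d}
  c: {a,b,d,j}
  d: {b,c}
  j: {c}

N(b) = ["a", "c", "d"]

Answer: ["a", "c", "d"]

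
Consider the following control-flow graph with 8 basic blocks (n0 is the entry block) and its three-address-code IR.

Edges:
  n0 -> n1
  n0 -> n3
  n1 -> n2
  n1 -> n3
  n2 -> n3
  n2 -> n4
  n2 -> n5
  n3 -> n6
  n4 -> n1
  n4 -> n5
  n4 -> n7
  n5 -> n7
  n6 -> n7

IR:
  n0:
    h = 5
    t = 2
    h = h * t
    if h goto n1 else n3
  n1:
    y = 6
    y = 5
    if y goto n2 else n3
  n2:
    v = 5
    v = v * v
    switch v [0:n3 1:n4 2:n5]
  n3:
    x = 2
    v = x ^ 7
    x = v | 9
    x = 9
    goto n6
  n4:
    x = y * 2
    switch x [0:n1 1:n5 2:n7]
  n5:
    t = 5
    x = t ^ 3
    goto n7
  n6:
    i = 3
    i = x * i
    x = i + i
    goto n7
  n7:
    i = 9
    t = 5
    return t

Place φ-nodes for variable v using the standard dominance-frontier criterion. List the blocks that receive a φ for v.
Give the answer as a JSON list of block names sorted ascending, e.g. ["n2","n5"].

Answer: ["n1", "n3", "n7"]

Working:
idom tree: n1←n0 n2←n1 n3←n0 n4←n2 n5←n2 n6←n3 n7←n0
Dom at joins:
  n1: preds {n0,n4}: {n0} ∩ {n0,n1,n2,n4} = {n0}; idom=n0
  n3: preds {n0,n1,n2}: {n0} ∩ {n0,n1} ∩ {n0,n1,n2} = {n0}; idom=n0
  n5: preds {n2,n4}: {n0,n1,n2} ∩ {n0,n1,n2,n4} = {n0,n1,n2}; idom=n2
  n7: preds {n4,n5,n6}: {n0,n1,n2,n4} ∩ {n0,n1,n2,n5} ∩ {n0,n3,n6} = {n0}; idom=n0

DF walk-up:
  n1←n0: walk · to n0
  n1←n4: walk n4→n2→n1 to n0
  n3←n0: walk · to n0
  n3←n1: walk n1 to n0
  n3←n2: walk n2→n1 to n0
  n5←n2: walk · to n2
  n5←n4: walk n4 to n2
  n7←n4: walk n4→n2→n1 to n0
  n7←n5: walk n5→n2→n1 to n0
  n7←n6: walk n6→n3 to n0
  n0: DF=∅
  n1: DF={n1,n3,n7}
  n2: DF={n1,n3,n7}
  n3: DF={n7}
  n4: DF={n1,n5,n7}
  n5: DF={n7}
  n6: DF={n7}
  n7: DF=∅

φ for v: defs {n2,n3}
  DF⁺ = {n1,n3,n7}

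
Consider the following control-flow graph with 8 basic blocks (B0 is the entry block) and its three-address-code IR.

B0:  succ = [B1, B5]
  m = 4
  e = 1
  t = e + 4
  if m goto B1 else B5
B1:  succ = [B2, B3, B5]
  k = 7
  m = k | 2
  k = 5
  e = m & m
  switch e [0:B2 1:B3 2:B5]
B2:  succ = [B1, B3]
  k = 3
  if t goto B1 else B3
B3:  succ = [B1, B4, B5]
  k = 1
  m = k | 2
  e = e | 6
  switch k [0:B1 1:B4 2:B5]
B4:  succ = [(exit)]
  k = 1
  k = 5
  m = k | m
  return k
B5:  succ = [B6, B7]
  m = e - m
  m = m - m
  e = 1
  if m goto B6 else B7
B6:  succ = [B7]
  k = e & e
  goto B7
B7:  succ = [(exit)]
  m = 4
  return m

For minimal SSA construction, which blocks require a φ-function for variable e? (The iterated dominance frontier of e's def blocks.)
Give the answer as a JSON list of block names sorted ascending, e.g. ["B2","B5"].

Answer: ["B1", "B5"]

Analysis:
idom tree: B1←B0 B2←B1 B3←B1 B4←B3 B5←B0 B6←B5 B7←B5
Join-block Dom:
  B1: preds {B0,B2,B3}: {B0} ∩ {B0,B1,B2} ∩ {B0,B1,B3} = {B0}; idom=B0
  B3: preds {B1,B2}: {B0,B1} ∩ {B0,B1,B2} = {B0,B1}; idom=B1
  B5: preds {B0,B1,B3}: {B0} ∩ {B0,B1} ∩ {B0,B1,B3} = {B0}; idom=B0
  B7: preds {B5,B6}: {B0,B5} ∩ {B0,B5,B6} = {B0,B5}; idom=B5

Frontier:
  B1←B0: walk · to B0
  B1←B2: walk B2→B1 to B0
  B1←B3: walk B3→B1 to B0
  B3←B1: walk · to B1
  B3←B2: walk B2 to B1
  B5←B0: walk · to B0
  B5←B1: walk B1 to B0
  B5←B3: walk B3→B1 to B0
  B7←B5: walk · to B5
  B7←B6: walk B6 to B5
  B0 → ∅
  B1 → {B1,B5}
  B2 → {B1,B3}
  B3 → {B1,B5}
  B4 → ∅
  B5 → ∅
  B6 → {B7}
  B7 → ∅

φ for e: defs {B0,B1,B3,B5}
  DF⁺ = {B1,B5}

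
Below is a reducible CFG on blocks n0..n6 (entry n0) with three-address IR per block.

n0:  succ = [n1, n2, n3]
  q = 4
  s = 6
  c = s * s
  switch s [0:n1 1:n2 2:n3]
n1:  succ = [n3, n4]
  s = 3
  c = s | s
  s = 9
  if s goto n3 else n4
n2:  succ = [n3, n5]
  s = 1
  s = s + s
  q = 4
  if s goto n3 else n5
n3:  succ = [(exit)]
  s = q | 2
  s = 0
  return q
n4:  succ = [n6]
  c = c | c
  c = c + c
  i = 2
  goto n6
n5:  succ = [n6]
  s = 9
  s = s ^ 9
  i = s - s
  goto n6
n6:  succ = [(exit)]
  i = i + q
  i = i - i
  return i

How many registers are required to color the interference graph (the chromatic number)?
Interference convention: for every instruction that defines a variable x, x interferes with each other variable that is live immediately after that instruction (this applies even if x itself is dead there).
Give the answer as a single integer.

Answer: 3

Derivation:
def/use:
  n0: def={c,q,s} ue=∅
  n1: def={c,s} ue=∅
  n2: def={q,s} ue=∅
  n3: def={s} ue={q}
  n4: def={c,i} ue={c}
  n5: def={i,s} ue=∅
  n6: def={i} ue={i,q}

Live sets:
  n0: in=∅ out={q}
  n1: in={q} out={c,q}
  n2: in=∅ out={q}
  n3: in={q} out=∅
  n4: in={c,q} out={i,q}
  n5: in={q} out={i,q}
  n6: in={i,q} out=∅

Conflict graph:
  c↔{q,s}
  i↔{q}
  q↔{c,i,s}
  s↔{c,q}

Chromatic number:
  clique {c,q,s} ⇒ need ≥ 3
  3-colouring: r0={q}  r1={c,i}  r2={s}
  χ = 3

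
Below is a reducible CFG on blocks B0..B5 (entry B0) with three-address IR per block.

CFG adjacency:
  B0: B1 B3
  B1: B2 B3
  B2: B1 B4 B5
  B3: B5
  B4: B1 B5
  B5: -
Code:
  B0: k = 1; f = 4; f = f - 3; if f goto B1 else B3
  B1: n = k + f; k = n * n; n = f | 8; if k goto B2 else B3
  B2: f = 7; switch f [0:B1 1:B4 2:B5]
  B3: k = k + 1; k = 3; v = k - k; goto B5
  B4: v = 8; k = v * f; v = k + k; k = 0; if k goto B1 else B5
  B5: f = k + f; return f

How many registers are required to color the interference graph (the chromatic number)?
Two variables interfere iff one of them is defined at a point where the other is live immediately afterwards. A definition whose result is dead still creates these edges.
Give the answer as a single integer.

Per-block:
  B0 def {f,k} use ∅
  B1 def {k,n} use {f,k}
  B2 def {f} use ∅
  B3 def {k,v} use {k}
  B4 def {k,v} use {f}
  B5 def {f} use {f,k}

Liveness:
  B0 li=∅ lo={f,k}
  B1 li={f,k} lo={f,k}
  B2 li={k} lo={f,k}
  B3 li={f,k} lo={f,k}
  B4 li={f} lo={f,k}
  B5 li={f,k} lo=∅

Interference:
  f↔{k,n,v}
  k↔{f,n,v}
  n↔{f,k}
  v↔{f,k}

Colouring:
  clique {f,k,n} ⇒ need ≥ 3
  3-colouring: c0={f}  c1={k}  c2={n,v}
  χ = 3

Answer: 3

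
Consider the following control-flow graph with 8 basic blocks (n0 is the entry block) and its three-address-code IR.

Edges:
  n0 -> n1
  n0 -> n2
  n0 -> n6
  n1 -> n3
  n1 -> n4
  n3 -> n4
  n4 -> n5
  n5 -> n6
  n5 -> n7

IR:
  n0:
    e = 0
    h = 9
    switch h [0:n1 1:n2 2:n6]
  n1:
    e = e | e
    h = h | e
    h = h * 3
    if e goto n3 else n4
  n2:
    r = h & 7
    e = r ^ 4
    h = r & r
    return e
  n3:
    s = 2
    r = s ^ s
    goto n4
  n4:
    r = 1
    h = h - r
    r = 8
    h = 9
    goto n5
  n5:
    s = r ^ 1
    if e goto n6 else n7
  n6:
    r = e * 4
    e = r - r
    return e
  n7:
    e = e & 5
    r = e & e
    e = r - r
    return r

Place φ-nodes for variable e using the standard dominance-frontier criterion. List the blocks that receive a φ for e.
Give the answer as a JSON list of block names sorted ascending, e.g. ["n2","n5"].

idom tree: n1←n0 n2←n0 n3←n1 n4←n1 n5←n4 n6←n0 n7←n5
Dom at joins:
  n4: preds {n1,n3}: {n0,n1} ∩ {n0,n1,n3} = {n0,n1}; idom=n1
  n6: preds {n0,n5}: {n0} ∩ {n0,n1,n4,n5} = {n0}; idom=n0

Frontier:
  join n4 pred n1: · stop@n1
  join n4 pred n3: n3 stop@n1
  join n6 pred n0: · stop@n0
  join n6 pred n5: n5→n4→n1 stop@n0
  DF(n0)=∅
  DF(n1)={n6}
  DF(n2)=∅
  DF(n3)={n4}
  DF(n4)={n6}
  DF(n5)={n6}
  DF(n6)=∅
  DF(n7)=∅

φ for e: defs {n0,n1,n2,n6,n7}
  DF⁺ = {n6}

Answer: ["n6"]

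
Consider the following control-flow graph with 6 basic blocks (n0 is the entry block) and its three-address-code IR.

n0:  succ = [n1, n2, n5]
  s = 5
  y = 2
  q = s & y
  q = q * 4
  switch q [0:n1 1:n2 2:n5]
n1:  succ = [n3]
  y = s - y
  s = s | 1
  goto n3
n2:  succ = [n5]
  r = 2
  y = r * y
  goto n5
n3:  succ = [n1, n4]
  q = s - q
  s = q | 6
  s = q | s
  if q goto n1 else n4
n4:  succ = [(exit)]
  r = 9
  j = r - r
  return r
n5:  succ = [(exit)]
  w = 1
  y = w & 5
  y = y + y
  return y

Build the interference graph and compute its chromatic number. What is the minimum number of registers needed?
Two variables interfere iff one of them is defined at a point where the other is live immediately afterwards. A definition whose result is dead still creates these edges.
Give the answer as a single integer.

Block summaries:
  n0: def={q,s,y} ue=∅
  n1: def={s,y} ue={s,y}
  n2: def={r,y} ue={y}
  n3: def={q,s} ue={q,s}
  n4: def={j,r} ue=∅
  n5: def={w,y} ue=∅

Liveness:
  n0 li=∅ lo={q,s,y}
  n1 li={q,s,y} lo={q,s,y}
  n2 li={y} lo=∅
  n3 li={q,s,y} lo={q,s,y}
  n4 li=∅ lo=∅
  n5 li=∅ lo=∅

Interfere edges:
  j — {r}
  q — {s,y}
  r — {j,y}
  s — {q,y}
  w — ∅
  y — {q,r,s}

Registers:
  lower bound: {q,s,y} mutually conflict ⇒ χ ≥ 3
  3-colouring: r0={j,w,y}  r1={q,r}  r2={s}
  χ = 3

Answer: 3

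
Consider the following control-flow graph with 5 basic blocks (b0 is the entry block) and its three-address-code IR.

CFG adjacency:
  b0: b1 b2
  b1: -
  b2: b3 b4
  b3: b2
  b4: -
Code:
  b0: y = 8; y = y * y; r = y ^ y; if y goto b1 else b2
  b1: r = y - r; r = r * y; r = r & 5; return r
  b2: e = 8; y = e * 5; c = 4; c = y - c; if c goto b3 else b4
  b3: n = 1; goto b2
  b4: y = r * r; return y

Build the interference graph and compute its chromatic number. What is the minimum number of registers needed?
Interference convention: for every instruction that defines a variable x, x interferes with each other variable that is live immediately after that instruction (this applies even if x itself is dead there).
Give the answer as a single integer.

Block summaries:
  b0 def {r,y} use ∅
  b1 def {r} use {r,y}
  b2 def {c,e,y} use ∅
  b3 def {n} use ∅
  b4 def {y} use {r}

Backward fixpoint:
  b0 li=∅ lo={r,y}
  b1 li={r,y} lo=∅
  b2 li={r} lo={r}
  b3 li={r} lo={r}
  b4 li={r} lo=∅

Interfere edges:
  c — {r,y}
  e — {r}
  n — {r}
  r — {c,e,n,y}
  y — {c,r}

Colouring:
  clique {c,r,y} ⇒ need ≥ 3
  assign c→R1 e→R1 n→R1 r→R0 y→R2 — no edge inside a register ⇒ χ ≤ 3
  χ = 3

Answer: 3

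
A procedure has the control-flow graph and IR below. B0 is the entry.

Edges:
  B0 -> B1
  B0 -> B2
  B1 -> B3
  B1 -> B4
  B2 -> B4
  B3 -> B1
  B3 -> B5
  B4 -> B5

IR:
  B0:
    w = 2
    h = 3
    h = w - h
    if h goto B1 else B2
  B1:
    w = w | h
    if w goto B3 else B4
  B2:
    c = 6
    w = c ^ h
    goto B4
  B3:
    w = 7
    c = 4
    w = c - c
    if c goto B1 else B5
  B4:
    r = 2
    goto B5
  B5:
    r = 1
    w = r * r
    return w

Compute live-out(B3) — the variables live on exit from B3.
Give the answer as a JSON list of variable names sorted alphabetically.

def/use:
  B0: def={h,w} ue=∅
  B1: def={w} ue={h,w}
  B2: def={c,w} ue={h}
  B3: def={c,w} ue=∅
  B4: def={r} ue=∅
  B5: def={r,w} ue=∅

Live sets:
  B0 li=∅ lo={h,w}
  B1 li={h,w} lo={h}
  B2 li={h} lo=∅
  B3 li={h} lo={h,w}
  B4 li=∅ lo=∅
  B5 li=∅ lo=∅

live-out(B3) = ["h", "w"]

Answer: ["h", "w"]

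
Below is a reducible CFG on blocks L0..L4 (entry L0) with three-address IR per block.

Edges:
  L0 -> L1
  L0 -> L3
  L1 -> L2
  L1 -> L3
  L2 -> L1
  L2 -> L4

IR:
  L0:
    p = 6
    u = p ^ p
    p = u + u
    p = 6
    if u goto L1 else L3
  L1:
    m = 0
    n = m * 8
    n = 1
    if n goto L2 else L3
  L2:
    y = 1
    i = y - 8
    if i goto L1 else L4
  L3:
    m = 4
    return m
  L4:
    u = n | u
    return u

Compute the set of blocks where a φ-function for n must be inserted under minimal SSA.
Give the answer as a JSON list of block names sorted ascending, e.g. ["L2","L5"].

Answer: ["L1", "L3"]

Derivation:
idom tree: L1←L0 L2←L1 L3←L0 L4←L2
Join-block Dom:
  L1: preds {L0,L2}: {L0} ∩ {L0,L1,L2} = {L0}; idom=L0
  L3: preds {L0,L1}: {L0} ∩ {L0,L1} = {L0}; idom=L0

DF derivation:
  L1←L0: walk · to L0
  L1←L2: walk L2→L1 to L0
  L3←L0: walk · to L0
  L3←L1: walk L1 to L0
  L0: DF=∅
  L1: DF={L1,L3}
  L2: DF={L1}
  L3: DF=∅
  L4: DF=∅

φ for n: defs {L1}
  DF⁺ = {L1,L3}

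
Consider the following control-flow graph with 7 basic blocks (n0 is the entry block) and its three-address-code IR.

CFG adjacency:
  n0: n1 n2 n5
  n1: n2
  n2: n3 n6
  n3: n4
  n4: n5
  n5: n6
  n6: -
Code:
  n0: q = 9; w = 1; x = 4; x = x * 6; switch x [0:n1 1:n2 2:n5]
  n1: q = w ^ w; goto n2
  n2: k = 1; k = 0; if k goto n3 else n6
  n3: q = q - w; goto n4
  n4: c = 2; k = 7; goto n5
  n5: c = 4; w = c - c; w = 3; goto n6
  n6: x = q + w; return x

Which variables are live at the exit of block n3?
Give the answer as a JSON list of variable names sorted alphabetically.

Block summaries:
  n0: def={q,w,x} ue=∅
  n1: def={q} ue={w}
  n2: def={k} ue=∅
  n3: def={q} ue={q,w}
  n4: def={c,k} ue=∅
  n5: def={c,w} ue=∅
  n6: def={x} ue={q,w}

Live sets:
  n0 li=∅ lo={q,w}
  n1 li={w} lo={q,w}
  n2 li={q,w} lo={q,w}
  n3 li={q,w} lo={q}
  n4 li={q} lo={q}
  n5 li={q} lo={q,w}
  n6 li={q,w} lo=∅

live-out(n3) = ["q"]

Answer: ["q"]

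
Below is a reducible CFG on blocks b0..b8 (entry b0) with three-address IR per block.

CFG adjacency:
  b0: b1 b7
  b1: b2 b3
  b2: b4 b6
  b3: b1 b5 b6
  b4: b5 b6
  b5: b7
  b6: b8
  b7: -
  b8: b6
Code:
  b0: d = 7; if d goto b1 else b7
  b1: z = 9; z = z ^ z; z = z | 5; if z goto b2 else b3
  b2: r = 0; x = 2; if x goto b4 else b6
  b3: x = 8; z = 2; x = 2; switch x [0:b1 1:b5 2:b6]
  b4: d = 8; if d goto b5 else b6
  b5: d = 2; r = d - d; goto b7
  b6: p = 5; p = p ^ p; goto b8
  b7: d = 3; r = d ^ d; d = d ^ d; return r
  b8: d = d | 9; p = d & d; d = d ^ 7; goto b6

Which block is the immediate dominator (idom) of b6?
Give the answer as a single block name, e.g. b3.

idom tree: b1←b0 b2←b1 b3←b1 b4←b2 b5←b1 b6←b1 b7←b0 b8←b6
Dom at joins:
  b1: preds {b0,b3}: {b0} ∩ {b0,b1,b3} = {b0}; idom=b0
  b5: preds {b3,b4}: {b0,b1,b3} ∩ {b0,b1,b2,b4} = {b0,b1}; idom=b1
  b6: preds {b2,b3,b4,b8}: {b0,b1,b2} ∩ {b0,b1,b3} ∩ {b0,b1,b2,b4} ∩ {b0,b1,b6,b8} = {b0,b1}; idom=b1
  b7: preds {b0,b5}: {b0} ∩ {b0,b1,b5} = {b0}; idom=b0

idom(b6) = b1

Answer: b1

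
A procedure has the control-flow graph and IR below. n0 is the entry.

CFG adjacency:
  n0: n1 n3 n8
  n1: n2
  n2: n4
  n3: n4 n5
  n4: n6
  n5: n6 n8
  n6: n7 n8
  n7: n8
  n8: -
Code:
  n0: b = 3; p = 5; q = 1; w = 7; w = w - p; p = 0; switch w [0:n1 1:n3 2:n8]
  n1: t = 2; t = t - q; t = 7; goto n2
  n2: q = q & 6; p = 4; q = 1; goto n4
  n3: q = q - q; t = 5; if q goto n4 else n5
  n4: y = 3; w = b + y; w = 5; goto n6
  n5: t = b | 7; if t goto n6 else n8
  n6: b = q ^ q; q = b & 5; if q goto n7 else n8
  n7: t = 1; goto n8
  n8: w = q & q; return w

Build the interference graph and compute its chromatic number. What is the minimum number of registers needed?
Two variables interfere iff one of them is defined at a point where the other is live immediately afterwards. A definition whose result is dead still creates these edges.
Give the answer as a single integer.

Block summaries:
  n0: def={b,p,q,w} ue=∅
  n1: def={t} ue={q}
  n2: def={p,q} ue={q}
  n3: def={q,t} ue={q}
  n4: def={w,y} ue={b}
  n5: def={t} ue={b}
  n6: def={b,q} ue={q}
  n7: def={t} ue=∅
  n8: def={w} ue={q}

Liveness:
  n0 li=∅ lo={b,q}
  n1 li={b,q} lo={b,q}
  n2 li={b,q} lo={b,q}
  n3 li={b,q} lo={b,q}
  n4 li={b,q} lo={q}
  n5 li={b,q} lo={q}
  n6 li={q} lo={q}
  n7 li={q} lo={q}
  n8 li={q} lo=∅

Conflict graph:
  b: {p,q,t,w,y}
  p: {b,q,w}
  q: {b,p,t,w,y}
  t: {b,q}
  w: {b,p,q}
  y: {b,q}

Colouring:
  lower bound: {b,p,q,w} mutually conflict ⇒ χ ≥ 4
  assign b→c0 p→c2 q→c1 t→c2 w→c3 y→c2 — no edge inside a register ⇒ χ ≤ 4
  χ = 4

Answer: 4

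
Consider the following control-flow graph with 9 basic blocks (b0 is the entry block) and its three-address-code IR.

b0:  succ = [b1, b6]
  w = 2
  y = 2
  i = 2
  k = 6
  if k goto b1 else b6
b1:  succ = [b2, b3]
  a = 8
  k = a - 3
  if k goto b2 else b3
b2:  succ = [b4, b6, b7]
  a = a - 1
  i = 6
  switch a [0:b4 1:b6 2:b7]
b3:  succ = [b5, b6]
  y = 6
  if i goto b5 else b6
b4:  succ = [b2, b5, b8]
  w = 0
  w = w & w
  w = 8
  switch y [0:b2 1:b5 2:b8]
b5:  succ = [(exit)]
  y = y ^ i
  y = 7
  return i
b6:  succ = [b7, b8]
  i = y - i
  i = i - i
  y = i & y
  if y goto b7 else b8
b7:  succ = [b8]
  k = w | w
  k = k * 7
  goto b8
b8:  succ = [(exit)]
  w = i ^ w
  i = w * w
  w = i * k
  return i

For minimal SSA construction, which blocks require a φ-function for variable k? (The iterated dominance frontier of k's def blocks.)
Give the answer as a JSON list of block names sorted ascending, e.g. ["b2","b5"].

idom tree: b1←b0 b2←b1 b3←b1 b4←b2 b5←b1 b6←b0 b7←b0 b8←b0
Join-block Dom:
  b2: preds {b1,b4}: {b0,b1} ∩ {b0,b1,b2,b4} = {b0,b1}; idom=b1
  b5: preds {b3,b4}: {b0,b1,b3} ∩ {b0,b1,b2,b4} = {b0,b1}; idom=b1
  b6: preds {b0,b2,b3}: {b0} ∩ {b0,b1,b2} ∩ {b0,b1,b3} = {b0}; idom=b0
  b7: preds {b2,b6}: {b0,b1,b2} ∩ {b0,b6} = {b0}; idom=b0
  b8: preds {b4,b6,b7}: {b0,b1,b2,b4} ∩ {b0,b6} ∩ {b0,b7} = {b0}; idom=b0

DF derivation:
  join b2 pred b1: · stop@b1
  join b2 pred b4: b4→b2 stop@b1
  join b5 pred b3: b3 stop@b1
  join b5 pred b4: b4→b2 stop@b1
  join b6 pred b0: · stop@b0
  join b6 pred b2: b2→b1 stop@b0
  join b6 pred b3: b3→b1 stop@b0
  join b7 pred b2: b2→b1 stop@b0
  join b7 pred b6: b6 stop@b0
  join b8 pred b4: b4→b2→b1 stop@b0
  join b8 pred b6: b6 stop@b0
  join b8 pred b7: b7 stop@b0
  b0 → ∅
  b1 → {b6,b7,b8}
  b2 → {b2,b5,b6,b7,b8}
  b3 → {b5,b6}
  b4 → {b2,b5,b8}
  b5 → ∅
  b6 → {b7,b8}
  b7 → {b8}
  b8 → ∅

φ for k: defs {b0,b1,b7}
  DF⁺ = {b6,b7,b8}

Answer: ["b6", "b7", "b8"]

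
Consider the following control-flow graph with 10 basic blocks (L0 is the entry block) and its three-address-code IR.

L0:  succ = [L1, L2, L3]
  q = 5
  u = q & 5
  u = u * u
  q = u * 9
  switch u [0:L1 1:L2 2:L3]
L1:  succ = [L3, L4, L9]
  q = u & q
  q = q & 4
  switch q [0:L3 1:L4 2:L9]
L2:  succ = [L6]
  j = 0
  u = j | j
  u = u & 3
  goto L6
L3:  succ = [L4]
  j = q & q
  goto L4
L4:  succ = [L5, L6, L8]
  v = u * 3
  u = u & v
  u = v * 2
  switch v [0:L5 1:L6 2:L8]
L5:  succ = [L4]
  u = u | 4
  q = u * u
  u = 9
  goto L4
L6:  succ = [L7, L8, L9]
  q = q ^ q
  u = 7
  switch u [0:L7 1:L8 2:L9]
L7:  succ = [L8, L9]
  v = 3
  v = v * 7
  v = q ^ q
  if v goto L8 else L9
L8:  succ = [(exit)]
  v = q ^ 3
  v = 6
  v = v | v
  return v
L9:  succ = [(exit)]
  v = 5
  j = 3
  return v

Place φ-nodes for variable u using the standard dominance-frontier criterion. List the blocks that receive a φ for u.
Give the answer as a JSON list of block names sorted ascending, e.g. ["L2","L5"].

Answer: ["L4", "L6", "L8", "L9"]

Derivation:
idom tree: L1←L0 L2←L0 L3←L0 L4←L0 L5←L4 L6←L0 L7←L6 L8←L0 L9←L0
Join-block Dom:
  L3: preds {L0,L1}: {L0} ∩ {L0,L1} = {L0}; idom=L0
  L4: preds {L1,L3,L5}: {L0,L1} ∩ {L0,L3} ∩ {L0,L4,L5} = {L0}; idom=L0
  L6: preds {L2,L4}: {L0,L2} ∩ {L0,L4} = {L0}; idom=L0
  L8: preds {L4,L6,L7}: {L0,L4} ∩ {L0,L6} ∩ {L0,L6,L7} = {L0}; idom=L0
  L9: preds {L1,L6,L7}: {L0,L1} ∩ {L0,L6} ∩ {L0,L6,L7} = {L0}; idom=L0

DF derivation:
  join L3 pred L0: · stop@L0
  join L3 pred L1: L1 stop@L0
  join L4 pred L1: L1 stop@L0
  join L4 pred L3: L3 stop@L0
  join L4 pred L5: L5→L4 stop@L0
  join L6 pred L2: L2 stop@L0
  join L6 pred L4: L4 stop@L0
  join L8 pred L4: L4 stop@L0
  join L8 pred L6: L6 stop@L0
  join L8 pred L7: L7→L6 stop@L0
  join L9 pred L1: L1 stop@L0
  join L9 pred L6: L6 stop@L0
  join L9 pred L7: L7→L6 stop@L0
  L0 → ∅
  L1 → {L3,L4,L9}
  L2 → {L6}
  L3 → {L4}
  L4 → {L4,L6,L8}
  L5 → {L4}
  L6 → {L8,L9}
  L7 → {L8,L9}
  L8 → ∅
  L9 → ∅

φ for u: defs {L0,L2,L4,L5,L6}
  DF⁺ = {L4,L6,L8,L9}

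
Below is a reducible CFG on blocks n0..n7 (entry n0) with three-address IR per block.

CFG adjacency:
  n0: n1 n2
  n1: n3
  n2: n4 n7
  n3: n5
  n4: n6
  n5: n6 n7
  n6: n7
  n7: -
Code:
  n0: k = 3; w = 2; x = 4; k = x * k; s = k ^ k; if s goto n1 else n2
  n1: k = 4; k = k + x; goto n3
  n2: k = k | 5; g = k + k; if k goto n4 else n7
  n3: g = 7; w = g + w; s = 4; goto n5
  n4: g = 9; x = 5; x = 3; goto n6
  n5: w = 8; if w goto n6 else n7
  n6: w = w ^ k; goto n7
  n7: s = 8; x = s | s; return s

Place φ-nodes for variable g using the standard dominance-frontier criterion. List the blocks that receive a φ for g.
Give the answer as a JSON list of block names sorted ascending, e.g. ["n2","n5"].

idom tree: n1←n0 n2←n0 n3←n1 n4←n2 n5←n3 n6←n0 n7←n0
Dom∩ at merges:
  n6: preds {n4,n5}: {n0,n2,n4} ∩ {n0,n1,n3,n5} = {n0}; idom=n0
  n7: preds {n2,n5,n6}: {n0,n2} ∩ {n0,n1,n3,n5} ∩ {n0,n6} = {n0}; idom=n0

Frontier:
  join n6 pred n4: n4→n2 stop@n0
  join n6 pred n5: n5→n3→n1 stop@n0
  join n7 pred n2: n2 stop@n0
  join n7 pred n5: n5→n3→n1 stop@n0
  join n7 pred n6: n6 stop@n0
  DF(n0)=∅
  DF(n1)={n6,n7}
  DF(n2)={n6,n7}
  DF(n3)={n6,n7}
  DF(n4)={n6}
  DF(n5)={n6,n7}
  DF(n6)={n7}
  DF(n7)=∅

φ for g: defs {n2,n3,n4}
  DF⁺ = {n6,n7}

Answer: ["n6", "n7"]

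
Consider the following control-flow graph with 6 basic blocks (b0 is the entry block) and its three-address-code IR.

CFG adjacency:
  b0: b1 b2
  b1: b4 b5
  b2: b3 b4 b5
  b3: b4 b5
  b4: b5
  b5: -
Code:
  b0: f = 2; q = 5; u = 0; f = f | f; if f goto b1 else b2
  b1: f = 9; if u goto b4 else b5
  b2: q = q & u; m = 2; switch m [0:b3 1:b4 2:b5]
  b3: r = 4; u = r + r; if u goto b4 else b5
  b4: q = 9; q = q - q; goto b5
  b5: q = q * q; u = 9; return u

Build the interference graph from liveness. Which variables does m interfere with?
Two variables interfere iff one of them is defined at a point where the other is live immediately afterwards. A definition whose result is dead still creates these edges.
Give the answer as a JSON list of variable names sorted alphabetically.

Answer: ["q"]

Derivation:
Per-block:
  b0 def {f,q,u} use ∅
  b1 def {f} use {u}
  b2 def {m,q} use {q,u}
  b3 def {r,u} use ∅
  b4 def {q} use ∅
  b5 def {q,u} use {q}

Live sets:
  b0: in=∅ out={q,u}
  b1: in={q,u} out={q}
  b2: in={q,u} out={q}
  b3: in={q} out={q}
  b4: in=∅ out={q}
  b5: in={q} out=∅

Interference:
  f↔{q,u}
  m↔{q}
  q↔{f,m,r,u}
  r↔{q}
  u↔{f,q}

N(m) = ["q"]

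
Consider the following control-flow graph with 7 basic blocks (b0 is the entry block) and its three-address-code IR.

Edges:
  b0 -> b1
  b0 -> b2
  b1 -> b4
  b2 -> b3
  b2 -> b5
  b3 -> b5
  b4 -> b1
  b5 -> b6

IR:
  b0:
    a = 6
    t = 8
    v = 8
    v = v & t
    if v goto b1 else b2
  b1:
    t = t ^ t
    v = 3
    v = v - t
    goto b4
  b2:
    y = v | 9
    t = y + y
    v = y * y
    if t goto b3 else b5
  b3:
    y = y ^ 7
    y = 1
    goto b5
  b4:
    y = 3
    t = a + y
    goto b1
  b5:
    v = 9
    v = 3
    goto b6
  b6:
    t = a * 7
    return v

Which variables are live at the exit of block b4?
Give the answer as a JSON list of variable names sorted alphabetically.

def/use:
  b0: {a,t,v} / ∅
  b1: {t,v} / {t}
  b2: {t,v,y} / {v}
  b3: {y} / {y}
  b4: {t,y} / {a}
  b5: {v} / ∅
  b6: {t} / {a,v}

Live sets:
  live b0: ∅→{a,t,v}
  live b1: {a,t}→{a}
  live b2: {a,v}→{a,y}
  live b3: {a,y}→{a}
  live b4: {a}→{a,t}
  live b5: {a}→{a,v}
  live b6: {a,v}→∅

live-out(b4) = ["a", "t"]

Answer: ["a", "t"]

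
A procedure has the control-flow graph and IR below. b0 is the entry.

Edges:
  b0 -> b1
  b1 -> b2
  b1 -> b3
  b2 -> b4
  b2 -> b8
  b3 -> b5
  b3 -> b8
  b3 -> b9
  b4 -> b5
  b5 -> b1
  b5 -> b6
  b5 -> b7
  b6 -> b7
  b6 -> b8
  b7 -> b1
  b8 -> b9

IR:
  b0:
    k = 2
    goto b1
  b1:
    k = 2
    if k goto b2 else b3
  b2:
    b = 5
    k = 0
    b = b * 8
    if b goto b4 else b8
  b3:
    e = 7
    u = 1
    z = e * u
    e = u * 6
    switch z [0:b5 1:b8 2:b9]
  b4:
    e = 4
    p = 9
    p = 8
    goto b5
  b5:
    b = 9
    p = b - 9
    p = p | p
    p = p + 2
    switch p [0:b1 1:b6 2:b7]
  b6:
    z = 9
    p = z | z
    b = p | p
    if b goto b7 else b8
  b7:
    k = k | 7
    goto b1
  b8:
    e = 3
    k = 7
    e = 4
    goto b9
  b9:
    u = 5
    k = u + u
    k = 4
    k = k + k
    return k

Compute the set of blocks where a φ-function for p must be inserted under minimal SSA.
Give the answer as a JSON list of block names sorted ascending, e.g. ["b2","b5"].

Answer: ["b1", "b5", "b7", "b8", "b9"]

Working:
idom tree: b1←b0 b2←b1 b3←b1 b4←b2 b5←b1 b6←b5 b7←b5 b8←b1 b9←b1
Dom at joins:
  b1: preds {b0,b5,b7}: {b0} ∩ {b0,b1,b5} ∩ {b0,b1,b5,b7} = {b0}; idom=b0
  b5: preds {b3,b4}: {b0,b1,b3} ∩ {b0,b1,b2,b4} = {b0,b1}; idom=b1
  b7: preds {b5,b6}: {b0,b1,b5} ∩ {b0,b1,b5,b6} = {b0,b1,b5}; idom=b5
  b8: preds {b2,b3,b6}: {b0,b1,b2} ∩ {b0,b1,b3} ∩ {b0,b1,b5,b6} = {b0,b1}; idom=b1
  b9: preds {b3,b8}: {b0,b1,b3} ∩ {b0,b1,b8} = {b0,b1}; idom=b1

Frontier:
  b1←b0: walk · to b0
  b1←b5: walk b5→b1 to b0
  b1←b7: walk b7→b5→b1 to b0
  b5←b3: walk b3 to b1
  b5←b4: walk b4→b2 to b1
  b7←b5: walk · to b5
  b7←b6: walk b6 to b5
  b8←b2: walk b2 to b1
  b8←b3: walk b3 to b1
  b8←b6: walk b6→b5 to b1
  b9←b3: walk b3 to b1
  b9←b8: walk b8 to b1
  b0: DF=∅
  b1: DF={b1}
  b2: DF={b5,b8}
  b3: DF={b5,b8,b9}
  b4: DF={b5}
  b5: DF={b1,b8}
  b6: DF={b7,b8}
  b7: DF={b1}
  b8: DF={b9}
  b9: DF=∅

φ for p: defs {b4,b5,b6}
  DF⁺ = {b1,b5,b7,b8,b9}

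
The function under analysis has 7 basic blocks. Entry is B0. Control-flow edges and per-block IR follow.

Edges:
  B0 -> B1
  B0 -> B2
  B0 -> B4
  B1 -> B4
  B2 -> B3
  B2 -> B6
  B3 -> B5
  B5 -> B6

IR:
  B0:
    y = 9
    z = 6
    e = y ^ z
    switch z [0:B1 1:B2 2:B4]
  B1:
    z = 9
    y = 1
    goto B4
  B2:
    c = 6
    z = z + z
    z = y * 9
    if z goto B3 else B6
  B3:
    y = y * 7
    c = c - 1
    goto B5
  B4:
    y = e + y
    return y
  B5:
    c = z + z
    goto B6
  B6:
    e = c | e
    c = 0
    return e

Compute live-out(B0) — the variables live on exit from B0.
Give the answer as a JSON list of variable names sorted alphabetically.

Answer: ["e", "y", "z"]

Working:
def/use:
  B0 def {e,y,z} use ∅
  B1 def {y,z} use ∅
  B2 def {c,z} use {y,z}
  B3 def {c,y} use {c,y}
  B4 def {y} use {e,y}
  B5 def {c} use {z}
  B6 def {c,e} use {c,e}

Liveness:
  B0 li=∅ lo={e,y,z}
  B1 li={e} lo={e,y}
  B2 li={e,y,z} lo={c,e,y,z}
  B3 li={c,e,y,z} lo={e,z}
  B4 li={e,y} lo=∅
  B5 li={e,z} lo={c,e}
  B6 li={c,e} lo=∅

live-out(B0) = ["e", "y", "z"]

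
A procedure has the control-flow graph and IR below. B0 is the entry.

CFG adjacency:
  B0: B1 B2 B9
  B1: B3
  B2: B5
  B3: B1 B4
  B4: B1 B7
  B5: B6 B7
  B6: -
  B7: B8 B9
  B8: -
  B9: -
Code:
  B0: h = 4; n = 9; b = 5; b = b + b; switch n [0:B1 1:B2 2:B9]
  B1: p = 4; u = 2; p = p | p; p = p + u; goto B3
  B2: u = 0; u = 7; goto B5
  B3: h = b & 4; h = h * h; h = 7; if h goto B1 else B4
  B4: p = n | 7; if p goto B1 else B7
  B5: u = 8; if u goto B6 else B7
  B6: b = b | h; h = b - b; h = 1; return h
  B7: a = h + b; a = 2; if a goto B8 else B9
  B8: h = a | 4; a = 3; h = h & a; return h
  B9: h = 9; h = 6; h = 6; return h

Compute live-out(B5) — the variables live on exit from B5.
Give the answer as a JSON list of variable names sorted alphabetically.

Answer: ["b", "h"]

Working:
def/use:
  B0: {b,h,n} / ∅
  B1: {p,u} / ∅
  B2: {u} / ∅
  B3: {h} / {b}
  B4: {p} / {n}
  B5: {u} / ∅
  B6: {b,h} / {b,h}
  B7: {a} / {b,h}
  B8: {a,h} / {a}
  B9: {h} / ∅

Live sets:
  live B0: ∅→{b,h,n}
  live B1: {b,n}→{b,n}
  live B2: {b,h}→{b,h}
  live B3: {b,n}→{b,h,n}
  live B4: {b,h,n}→{b,h,n}
  live B5: {b,h}→{b,h}
  live B6: {b,h}→∅
  live B7: {b,h}→{a}
  live B8: {a}→∅
  live B9: ∅→∅

live-out(B5) = ["b", "h"]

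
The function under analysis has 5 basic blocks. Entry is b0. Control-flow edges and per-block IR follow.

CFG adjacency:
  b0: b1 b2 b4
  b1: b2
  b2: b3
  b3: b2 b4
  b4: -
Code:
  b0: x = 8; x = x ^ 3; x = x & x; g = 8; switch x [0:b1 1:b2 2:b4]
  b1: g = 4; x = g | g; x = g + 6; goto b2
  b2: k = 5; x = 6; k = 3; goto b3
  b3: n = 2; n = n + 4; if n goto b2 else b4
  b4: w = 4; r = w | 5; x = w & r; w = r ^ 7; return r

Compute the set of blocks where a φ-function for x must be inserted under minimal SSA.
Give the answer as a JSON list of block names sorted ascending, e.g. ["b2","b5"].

Answer: ["b2", "b4"]

Analysis:
idom tree: b1←b0 b2←b0 b3←b2 b4←b0
Dom at joins:
  b2: preds {b0,b1,b3}: {b0} ∩ {b0,b1} ∩ {b0,b2,b3} = {b0}; idom=b0
  b4: preds {b0,b3}: {b0} ∩ {b0,b2,b3} = {b0}; idom=b0

Frontier:
  b2←b0: walk · to b0
  b2←b1: walk b1 to b0
  b2←b3: walk b3→b2 to b0
  b4←b0: walk · to b0
  b4←b3: walk b3→b2 to b0
  b0 → ∅
  b1 → {b2}
  b2 → {b2,b4}
  b3 → {b2,b4}
  b4 → ∅

φ for x: defs {b0,b1,b2,b4}
  DF⁺ = {b2,b4}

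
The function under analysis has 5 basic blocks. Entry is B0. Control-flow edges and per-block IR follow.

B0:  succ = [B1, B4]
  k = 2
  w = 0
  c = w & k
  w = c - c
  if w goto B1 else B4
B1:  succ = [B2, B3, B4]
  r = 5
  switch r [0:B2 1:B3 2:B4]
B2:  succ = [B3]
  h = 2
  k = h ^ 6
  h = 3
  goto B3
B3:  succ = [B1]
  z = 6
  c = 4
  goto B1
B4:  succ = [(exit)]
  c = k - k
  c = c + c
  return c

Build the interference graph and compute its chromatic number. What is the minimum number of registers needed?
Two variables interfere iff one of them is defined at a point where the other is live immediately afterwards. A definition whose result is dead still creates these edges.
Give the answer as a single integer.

Answer: 2

Working:
Per-block:
  B0: def={c,k,w} ue=∅
  B1: def={r} ue=∅
  B2: def={h,k} ue=∅
  B3: def={c,z} ue=∅
  B4: def={c} ue={k}

Liveness:
  live B0: ∅→{k}
  live B1: {k}→{k}
  live B2: ∅→{k}
  live B3: {k}→{k}
  live B4: {k}→∅

Conflict graph:
  c — {k}
  h — {k}
  k — {c,h,r,w,z}
  r — {k}
  w — {k}
  z — {k}

Chromatic number:
  clique {c,k} ⇒ need ≥ 2
  assign c→R1 h→R1 k→R0 r→R1 w→R1 z→R1 — no edge inside a register ⇒ χ ≤ 2
  χ = 2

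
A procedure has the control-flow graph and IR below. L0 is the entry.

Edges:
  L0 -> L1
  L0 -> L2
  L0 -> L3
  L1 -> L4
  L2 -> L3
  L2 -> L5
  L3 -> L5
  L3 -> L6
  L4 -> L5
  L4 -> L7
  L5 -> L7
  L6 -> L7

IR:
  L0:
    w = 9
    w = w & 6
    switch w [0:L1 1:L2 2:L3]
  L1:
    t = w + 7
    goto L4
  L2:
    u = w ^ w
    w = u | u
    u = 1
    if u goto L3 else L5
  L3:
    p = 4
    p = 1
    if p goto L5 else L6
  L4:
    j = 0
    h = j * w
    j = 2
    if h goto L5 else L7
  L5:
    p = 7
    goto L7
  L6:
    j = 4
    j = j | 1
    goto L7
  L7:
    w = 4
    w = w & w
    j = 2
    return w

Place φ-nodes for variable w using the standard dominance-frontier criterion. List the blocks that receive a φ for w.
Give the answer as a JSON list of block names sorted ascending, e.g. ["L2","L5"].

Answer: ["L3", "L5", "L7"]

Working:
idom tree: L1←L0 L2←L0 L3←L0 L4←L1 L5←L0 L6←L3 L7←L0
Dom at joins:
  L3: preds {L0,L2}: {L0} ∩ {L0,L2} = {L0}; idom=L0
  L5: preds {L2,L3,L4}: {L0,L2} ∩ {L0,L3} ∩ {L0,L1,L4} = {L0}; idom=L0
  L7: preds {L4,L5,L6}: {L0,L1,L4} ∩ {L0,L5} ∩ {L0,L3,L6} = {L0}; idom=L0

Frontier:
  L3←L0: walk · to L0
  L3←L2: walk L2 to L0
  L5←L2: walk L2 to L0
  L5←L3: walk L3 to L0
  L5←L4: walk L4→L1 to L0
  L7←L4: walk L4→L1 to L0
  L7←L5: walk L5 to L0
  L7←L6: walk L6→L3 to L0
  DF(L0)=∅
  DF(L1)={L5,L7}
  DF(L2)={L3,L5}
  DF(L3)={L5,L7}
  DF(L4)={L5,L7}
  DF(L5)={L7}
  DF(L6)={L7}
  DF(L7)=∅

φ for w: defs {L0,L2,L7}
  DF⁺ = {L3,L5,L7}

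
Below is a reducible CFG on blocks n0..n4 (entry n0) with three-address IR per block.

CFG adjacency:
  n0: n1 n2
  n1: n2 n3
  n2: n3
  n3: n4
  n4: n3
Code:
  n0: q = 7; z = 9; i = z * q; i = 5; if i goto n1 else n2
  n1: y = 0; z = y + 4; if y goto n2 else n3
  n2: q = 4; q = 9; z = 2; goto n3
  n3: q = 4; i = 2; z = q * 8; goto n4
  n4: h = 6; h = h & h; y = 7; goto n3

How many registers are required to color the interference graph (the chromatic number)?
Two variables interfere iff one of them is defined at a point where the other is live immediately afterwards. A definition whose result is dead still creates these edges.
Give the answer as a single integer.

Answer: 2

Working:
Per-block:
  n0: def={i,q,z} ue=∅
  n1: def={y,z} ue=∅
  n2: def={q,z} ue=∅
  n3: def={i,q,z} ue=∅
  n4: def={h,y} ue=∅

Backward fixpoint:
  n0: in=∅ out=∅
  n1: in=∅ out=∅
  n2: in=∅ out=∅
  n3: in=∅ out=∅
  n4: in=∅ out=∅

Conflict graph:
  h — ∅
  i — {q}
  q — {i,z}
  y — {z}
  z — {q,y}

Registers:
  clique {i,q} ⇒ need ≥ 2
  2-colouring: R0={h,q,y}  R1={i,z}
  χ = 2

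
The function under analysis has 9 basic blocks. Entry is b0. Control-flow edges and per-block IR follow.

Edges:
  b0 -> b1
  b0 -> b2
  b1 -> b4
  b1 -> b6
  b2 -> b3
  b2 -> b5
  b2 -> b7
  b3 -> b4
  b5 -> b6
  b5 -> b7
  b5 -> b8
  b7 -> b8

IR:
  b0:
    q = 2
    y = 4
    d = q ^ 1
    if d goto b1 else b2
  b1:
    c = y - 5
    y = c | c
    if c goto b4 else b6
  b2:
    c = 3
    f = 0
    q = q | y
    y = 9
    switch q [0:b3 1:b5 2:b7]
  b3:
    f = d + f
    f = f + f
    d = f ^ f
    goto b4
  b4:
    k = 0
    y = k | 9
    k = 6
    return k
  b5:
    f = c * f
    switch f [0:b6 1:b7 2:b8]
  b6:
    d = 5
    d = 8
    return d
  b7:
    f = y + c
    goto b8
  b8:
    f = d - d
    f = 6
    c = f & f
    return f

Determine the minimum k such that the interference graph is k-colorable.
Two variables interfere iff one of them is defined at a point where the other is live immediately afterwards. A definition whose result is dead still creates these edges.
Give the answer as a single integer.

Answer: 5

Derivation:
Block summaries:
  b0: {d,q,y} / ∅
  b1: {c,y} / {y}
  b2: {c,f,q,y} / {q,y}
  b3: {d,f} / {d,f}
  b4: {k,y} / ∅
  b5: {f} / {c,f}
  b6: {d} / ∅
  b7: {f} / {c,y}
  b8: {c,f} / {d}

Live sets:
  b0: in=∅ out={d,q,y}
  b1: in={y} out=∅
  b2: in={d,q,y} out={c,d,f,y}
  b3: in={d,f} out=∅
  b4: in=∅ out=∅
  b5: in={c,d,f,y} out={c,d,y}
  b6: in=∅ out=∅
  b7: in={c,d,y} out={d}
  b8: in={d} out=∅

Interference:
  c — {d,f,q,y}
  d — {c,f,q,y}
  f — {c,d,q,y}
  k — ∅
  q — {c,d,f,y}
  y — {c,d,f,q}

Registers:
  lower bound: {c,d,f,q,y} mutually conflict ⇒ χ ≥ 5
  5-colouring: c0={c,k}  c1={d}  c2={f}  c3={q}  c4={y}
  χ = 5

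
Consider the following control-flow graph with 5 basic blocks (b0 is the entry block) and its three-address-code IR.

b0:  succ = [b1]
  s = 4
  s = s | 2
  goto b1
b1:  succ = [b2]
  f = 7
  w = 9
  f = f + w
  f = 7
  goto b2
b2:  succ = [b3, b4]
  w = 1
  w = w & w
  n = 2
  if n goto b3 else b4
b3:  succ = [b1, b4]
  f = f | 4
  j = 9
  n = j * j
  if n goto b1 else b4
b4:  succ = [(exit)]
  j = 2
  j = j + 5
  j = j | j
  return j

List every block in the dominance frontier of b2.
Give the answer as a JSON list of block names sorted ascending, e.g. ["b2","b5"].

Answer: ["b1"]

Working:
idom tree: b1←b0 b2←b1 b3←b2 b4←b2
Dom∩ at merges:
  b1: preds {b0,b3}: {b0} ∩ {b0,b1,b2,b3} = {b0}; idom=b0
  b4: preds {b2,b3}: {b0,b1,b2} ∩ {b0,b1,b2,b3} = {b0,b1,b2}; idom=b2

Frontier:
  b1←b0: walk · to b0
  b1←b3: walk b3→b2→b1 to b0
  b4←b2: walk · to b2
  b4←b3: walk b3 to b2
  b0: DF=∅
  b1: DF={b1}
  b2: DF={b1}
  b3: DF={b1,b4}
  b4: DF=∅

DF(b2) = ["b1"]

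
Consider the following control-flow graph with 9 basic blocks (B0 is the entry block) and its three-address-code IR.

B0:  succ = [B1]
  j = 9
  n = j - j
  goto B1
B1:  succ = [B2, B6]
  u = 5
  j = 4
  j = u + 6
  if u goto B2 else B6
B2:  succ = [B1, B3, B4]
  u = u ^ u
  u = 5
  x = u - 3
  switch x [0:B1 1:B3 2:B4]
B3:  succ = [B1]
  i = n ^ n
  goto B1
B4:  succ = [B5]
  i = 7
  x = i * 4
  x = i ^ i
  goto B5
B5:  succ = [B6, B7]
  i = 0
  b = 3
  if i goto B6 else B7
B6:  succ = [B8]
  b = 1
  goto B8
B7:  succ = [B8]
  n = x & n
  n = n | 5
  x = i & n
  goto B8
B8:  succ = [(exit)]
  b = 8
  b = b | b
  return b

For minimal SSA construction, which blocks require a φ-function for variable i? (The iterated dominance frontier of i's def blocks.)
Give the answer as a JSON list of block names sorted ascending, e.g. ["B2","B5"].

idom tree: B1←B0 B2←B1 B3←B2 B4←B2 B5←B4 B6←B1 B7←B5 B8←B1
Dom∩ at merges:
  B1: preds {B0,B2,B3}: {B0} ∩ {B0,B1,B2} ∩ {B0,B1,B2,B3} = {B0}; idom=B0
  B6: preds {B1,B5}: {B0,B1} ∩ {B0,B1,B2,B4,B5} = {B0,B1}; idom=B1
  B8: preds {B6,B7}: {B0,B1,B6} ∩ {B0,B1,B2,B4,B5,B7} = {B0,B1}; idom=B1

DF derivation:
  B1←B0: walk · to B0
  B1←B2: walk B2→B1 to B0
  B1←B3: walk B3→B2→B1 to B0
  B6←B1: walk · to B1
  B6←B5: walk B5→B4→B2 to B1
  B8←B6: walk B6 to B1
  B8←B7: walk B7→B5→B4→B2 to B1
  B0 → ∅
  B1 → {B1}
  B2 → {B1,B6,B8}
  B3 → {B1}
  B4 → {B6,B8}
  B5 → {B6,B8}
  B6 → {B8}
  B7 → {B8}
  B8 → ∅

φ for i: defs {B3,B4,B5}
  DF⁺ = {B1,B6,B8}

Answer: ["B1", "B6", "B8"]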